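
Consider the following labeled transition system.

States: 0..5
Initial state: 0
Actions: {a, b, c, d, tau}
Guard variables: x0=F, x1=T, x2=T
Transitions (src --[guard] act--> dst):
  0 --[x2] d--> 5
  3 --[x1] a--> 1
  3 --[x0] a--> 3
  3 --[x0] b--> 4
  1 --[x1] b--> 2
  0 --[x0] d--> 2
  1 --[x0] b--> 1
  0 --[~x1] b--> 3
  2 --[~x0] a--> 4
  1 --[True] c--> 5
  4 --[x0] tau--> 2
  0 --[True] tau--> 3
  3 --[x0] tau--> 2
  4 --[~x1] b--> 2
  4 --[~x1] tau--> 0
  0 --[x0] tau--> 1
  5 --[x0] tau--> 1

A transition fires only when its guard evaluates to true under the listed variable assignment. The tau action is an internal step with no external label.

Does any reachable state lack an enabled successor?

Answer: DEADLOCK at state 4

Working:
Reachable = {0,1,2,3,4,5}
  0: d→5  tau→3  [2 out]
  1: b→2  c→5  [2 out]
  2: a→4  [1 out]
  3: a→1  [1 out]
  4: ∅  [deadlock]
  5: ∅  [deadlock]
Path to 4: tau·a·b·a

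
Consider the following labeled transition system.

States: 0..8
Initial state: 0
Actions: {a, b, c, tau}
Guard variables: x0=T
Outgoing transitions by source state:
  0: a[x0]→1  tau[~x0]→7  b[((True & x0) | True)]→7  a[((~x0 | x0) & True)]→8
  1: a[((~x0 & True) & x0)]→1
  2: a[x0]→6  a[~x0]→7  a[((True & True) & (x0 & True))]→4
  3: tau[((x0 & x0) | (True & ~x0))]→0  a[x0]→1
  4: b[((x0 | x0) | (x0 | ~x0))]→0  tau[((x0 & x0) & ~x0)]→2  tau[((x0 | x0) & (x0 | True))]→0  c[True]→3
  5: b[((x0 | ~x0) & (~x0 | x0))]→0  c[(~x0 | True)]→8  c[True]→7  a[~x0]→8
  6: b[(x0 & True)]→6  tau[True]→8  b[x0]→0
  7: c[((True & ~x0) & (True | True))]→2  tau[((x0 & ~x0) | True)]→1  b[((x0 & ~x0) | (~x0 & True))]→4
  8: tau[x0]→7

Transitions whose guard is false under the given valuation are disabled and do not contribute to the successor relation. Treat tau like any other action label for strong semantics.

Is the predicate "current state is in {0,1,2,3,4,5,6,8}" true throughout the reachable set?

Answer: INVARIANT VIOLATED at state 7

Working:
Inv-set: {0,1,2,3,4,5,6,8}
Reach set: {0,1,7,8}
  0: ✓
  1: ✓
  7: outside
  8: ✓
counterexample path to 7: b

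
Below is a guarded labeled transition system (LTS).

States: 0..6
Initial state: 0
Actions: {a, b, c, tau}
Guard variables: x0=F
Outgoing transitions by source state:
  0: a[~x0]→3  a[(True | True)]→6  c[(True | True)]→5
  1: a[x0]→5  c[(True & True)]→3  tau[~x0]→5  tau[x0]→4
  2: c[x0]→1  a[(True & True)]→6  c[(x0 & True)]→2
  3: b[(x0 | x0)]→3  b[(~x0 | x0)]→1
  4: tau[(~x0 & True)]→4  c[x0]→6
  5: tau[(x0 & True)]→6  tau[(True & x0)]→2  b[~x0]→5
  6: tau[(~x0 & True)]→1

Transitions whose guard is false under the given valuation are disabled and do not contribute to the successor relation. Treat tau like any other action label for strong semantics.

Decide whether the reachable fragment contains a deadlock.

R = {0,1,3,5,6}
  0: a→3  a→6  c→5  [deg 3]
  1: c→3  tau→5  [deg 2]
  3: b→1  [deg 1]
  5: b→5  [deg 1]
  6: tau→1  [deg 1]

Answer: DEADLOCK-FREE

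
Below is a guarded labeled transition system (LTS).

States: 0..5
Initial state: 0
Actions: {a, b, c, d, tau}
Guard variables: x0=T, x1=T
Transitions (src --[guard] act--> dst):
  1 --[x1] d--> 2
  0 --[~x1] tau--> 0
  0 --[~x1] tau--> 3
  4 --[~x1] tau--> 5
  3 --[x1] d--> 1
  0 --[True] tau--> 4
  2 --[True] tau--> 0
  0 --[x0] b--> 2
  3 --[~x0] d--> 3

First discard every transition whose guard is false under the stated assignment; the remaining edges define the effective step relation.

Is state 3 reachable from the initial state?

After dropping false guards: 5 live edges.
L0 = {0}
L1 = {2,4}  now seen {0,2,4}
Reachable = {0,2,4}

Answer: UNREACHABLE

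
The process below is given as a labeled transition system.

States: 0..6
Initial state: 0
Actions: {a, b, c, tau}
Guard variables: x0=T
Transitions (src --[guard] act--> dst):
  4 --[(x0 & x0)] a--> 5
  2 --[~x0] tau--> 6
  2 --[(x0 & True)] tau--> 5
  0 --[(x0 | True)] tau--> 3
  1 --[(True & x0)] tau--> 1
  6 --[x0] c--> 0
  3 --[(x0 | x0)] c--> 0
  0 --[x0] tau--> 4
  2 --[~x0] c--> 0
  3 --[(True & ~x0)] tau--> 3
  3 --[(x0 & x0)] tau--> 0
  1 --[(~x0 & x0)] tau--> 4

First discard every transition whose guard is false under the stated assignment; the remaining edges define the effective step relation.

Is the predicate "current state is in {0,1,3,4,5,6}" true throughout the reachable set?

Answer: INVARIANT HOLDS

Analysis:
Inv-set: {0,1,3,4,5,6}
Reachable = {0,3,4,5}
  0: safe
  3: safe
  4: safe
  5: safe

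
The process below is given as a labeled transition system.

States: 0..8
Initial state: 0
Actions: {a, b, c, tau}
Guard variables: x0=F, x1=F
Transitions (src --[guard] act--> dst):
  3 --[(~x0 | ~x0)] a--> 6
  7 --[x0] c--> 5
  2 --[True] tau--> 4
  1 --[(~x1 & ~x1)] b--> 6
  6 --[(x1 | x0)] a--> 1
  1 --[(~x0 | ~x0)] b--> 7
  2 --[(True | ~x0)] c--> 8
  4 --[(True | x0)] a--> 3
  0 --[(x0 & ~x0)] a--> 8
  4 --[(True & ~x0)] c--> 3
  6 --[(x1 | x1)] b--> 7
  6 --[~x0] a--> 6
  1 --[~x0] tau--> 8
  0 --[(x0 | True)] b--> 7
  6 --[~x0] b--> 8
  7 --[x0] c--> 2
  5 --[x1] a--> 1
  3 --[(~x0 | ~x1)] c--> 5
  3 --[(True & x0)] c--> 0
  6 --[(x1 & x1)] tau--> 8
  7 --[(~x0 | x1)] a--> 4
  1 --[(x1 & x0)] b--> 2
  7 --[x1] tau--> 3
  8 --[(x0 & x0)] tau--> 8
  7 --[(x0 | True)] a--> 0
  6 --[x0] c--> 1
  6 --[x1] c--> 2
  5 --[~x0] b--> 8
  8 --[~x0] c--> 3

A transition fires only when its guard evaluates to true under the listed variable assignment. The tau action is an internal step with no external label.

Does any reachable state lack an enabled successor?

Reach set: {0,3,4,5,6,7,8}
  0: b→7  [1 exit(s)]
  3: a→6  c→5  [2 exit(s)]
  4: a→3  c→3  [2 exit(s)]
  5: b→8  [1 exit(s)]
  6: a→6  b→8  [2 exit(s)]
  7: a→0  a→4  [2 exit(s)]
  8: c→3  [1 exit(s)]

Answer: DEADLOCK-FREE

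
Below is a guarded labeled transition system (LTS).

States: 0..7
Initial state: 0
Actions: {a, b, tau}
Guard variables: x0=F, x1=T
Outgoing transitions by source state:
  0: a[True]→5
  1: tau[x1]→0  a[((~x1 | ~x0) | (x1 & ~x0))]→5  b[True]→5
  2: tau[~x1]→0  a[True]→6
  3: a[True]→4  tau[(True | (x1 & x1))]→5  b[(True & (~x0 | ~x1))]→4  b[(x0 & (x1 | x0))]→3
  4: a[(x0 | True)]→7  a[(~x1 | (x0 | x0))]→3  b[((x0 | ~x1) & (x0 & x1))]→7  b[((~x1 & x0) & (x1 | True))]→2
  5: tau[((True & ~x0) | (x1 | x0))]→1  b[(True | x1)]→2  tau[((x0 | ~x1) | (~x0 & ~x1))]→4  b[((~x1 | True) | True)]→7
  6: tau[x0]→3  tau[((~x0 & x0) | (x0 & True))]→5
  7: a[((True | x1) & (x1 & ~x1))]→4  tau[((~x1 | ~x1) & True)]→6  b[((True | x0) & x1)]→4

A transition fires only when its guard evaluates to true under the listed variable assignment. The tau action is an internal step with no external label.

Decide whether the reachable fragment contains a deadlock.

Answer: DEADLOCK at state 6

Analysis:
R = {0,1,2,4,5,6,7}
  0: a→5  [1 exit(s)]
  1: a→5  b→5  tau→0  [3 exit(s)]
  2: a→6  [1 exit(s)]
  4: a→7  [1 exit(s)]
  5: b→2  b→7  tau→1  [3 exit(s)]
  6: ∅  [deadlock]
  7: b→4  [1 exit(s)]
trace reaching 6: a·b·a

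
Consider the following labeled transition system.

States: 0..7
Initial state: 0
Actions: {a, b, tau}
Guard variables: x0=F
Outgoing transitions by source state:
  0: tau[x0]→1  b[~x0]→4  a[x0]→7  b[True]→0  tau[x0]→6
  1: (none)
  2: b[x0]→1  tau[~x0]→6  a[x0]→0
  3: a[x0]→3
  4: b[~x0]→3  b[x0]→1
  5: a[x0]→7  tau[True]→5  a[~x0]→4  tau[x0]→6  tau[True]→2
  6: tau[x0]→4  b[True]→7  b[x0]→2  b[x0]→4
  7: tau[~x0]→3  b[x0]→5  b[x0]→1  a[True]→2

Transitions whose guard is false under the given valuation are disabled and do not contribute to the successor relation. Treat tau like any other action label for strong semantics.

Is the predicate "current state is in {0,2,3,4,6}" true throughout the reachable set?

Answer: INVARIANT HOLDS

Analysis:
Inv-set: {0,2,3,4,6}
Reachable = {0,3,4}
  0: ok
  3: ok
  4: ok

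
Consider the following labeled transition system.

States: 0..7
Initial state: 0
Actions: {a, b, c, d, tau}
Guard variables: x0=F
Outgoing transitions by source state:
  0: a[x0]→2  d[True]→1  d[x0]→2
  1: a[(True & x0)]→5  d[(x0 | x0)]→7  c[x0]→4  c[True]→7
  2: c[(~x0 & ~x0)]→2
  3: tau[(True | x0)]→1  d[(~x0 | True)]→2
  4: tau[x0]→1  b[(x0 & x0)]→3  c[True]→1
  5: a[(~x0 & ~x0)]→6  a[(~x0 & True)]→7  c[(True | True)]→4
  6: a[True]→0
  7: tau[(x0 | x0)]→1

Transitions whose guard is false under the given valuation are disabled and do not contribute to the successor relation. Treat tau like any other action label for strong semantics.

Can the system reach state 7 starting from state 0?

Guard filter leaves 10 enabled edge(s).
depth 0: {0}
depth 1: {1}  now seen {0,1}
depth 2: {7}  now seen {0,1,7}
Reach set: {0,1,7}
witness 7: d·c

Answer: REACHABLE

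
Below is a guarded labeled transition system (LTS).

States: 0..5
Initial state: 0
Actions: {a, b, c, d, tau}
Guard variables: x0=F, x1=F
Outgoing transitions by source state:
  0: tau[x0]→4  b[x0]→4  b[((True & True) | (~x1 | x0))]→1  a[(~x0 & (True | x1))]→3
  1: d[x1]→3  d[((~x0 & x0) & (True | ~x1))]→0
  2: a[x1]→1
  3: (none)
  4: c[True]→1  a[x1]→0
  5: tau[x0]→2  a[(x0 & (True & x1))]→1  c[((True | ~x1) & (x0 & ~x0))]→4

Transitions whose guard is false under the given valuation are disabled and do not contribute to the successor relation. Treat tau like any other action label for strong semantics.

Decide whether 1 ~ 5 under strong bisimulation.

Answer: BISIMILAR

Working:
Bisimulation quotient by refinement:
  P[0] = {{0,1,2,3,4,5}}
  P[1] = {{0},{1,2,3,5},{4}}
stable after 2 split(s): 3 block(s)
[1]={1,2,3,5}  [5]={1,2,3,5}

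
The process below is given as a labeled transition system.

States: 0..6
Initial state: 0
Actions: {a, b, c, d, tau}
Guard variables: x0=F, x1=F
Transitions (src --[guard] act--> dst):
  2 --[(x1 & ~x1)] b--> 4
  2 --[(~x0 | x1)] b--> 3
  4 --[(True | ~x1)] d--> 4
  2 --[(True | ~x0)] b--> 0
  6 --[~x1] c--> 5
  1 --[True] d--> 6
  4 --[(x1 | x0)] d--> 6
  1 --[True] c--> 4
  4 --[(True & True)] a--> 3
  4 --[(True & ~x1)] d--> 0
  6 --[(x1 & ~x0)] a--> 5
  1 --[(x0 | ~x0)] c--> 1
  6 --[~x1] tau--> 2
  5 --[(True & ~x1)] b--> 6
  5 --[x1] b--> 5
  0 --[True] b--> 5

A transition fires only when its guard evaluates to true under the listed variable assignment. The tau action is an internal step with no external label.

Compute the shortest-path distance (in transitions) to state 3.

BFS to 3:
  depth 0: {0}
  depth 1: {5}
  depth 2: {6}
  depth 3: {2}
  depth 4: {3}
first hit 3 at d=4 via b·b·tau·b

Answer: 4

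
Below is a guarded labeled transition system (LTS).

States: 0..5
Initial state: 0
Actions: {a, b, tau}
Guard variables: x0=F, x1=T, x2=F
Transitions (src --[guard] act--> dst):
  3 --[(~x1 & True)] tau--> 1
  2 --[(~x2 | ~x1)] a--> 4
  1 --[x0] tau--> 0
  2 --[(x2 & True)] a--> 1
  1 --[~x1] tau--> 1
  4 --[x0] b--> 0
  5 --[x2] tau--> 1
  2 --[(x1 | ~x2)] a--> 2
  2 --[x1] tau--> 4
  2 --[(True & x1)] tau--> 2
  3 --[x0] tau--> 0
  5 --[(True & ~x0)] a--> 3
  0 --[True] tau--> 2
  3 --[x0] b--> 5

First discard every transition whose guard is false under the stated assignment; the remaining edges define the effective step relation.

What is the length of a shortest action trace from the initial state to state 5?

Layered search for 5:
  L0 = {0}
  L1 = {2}
  L2 = {4}
5 never appears.

Answer: UNREACHABLE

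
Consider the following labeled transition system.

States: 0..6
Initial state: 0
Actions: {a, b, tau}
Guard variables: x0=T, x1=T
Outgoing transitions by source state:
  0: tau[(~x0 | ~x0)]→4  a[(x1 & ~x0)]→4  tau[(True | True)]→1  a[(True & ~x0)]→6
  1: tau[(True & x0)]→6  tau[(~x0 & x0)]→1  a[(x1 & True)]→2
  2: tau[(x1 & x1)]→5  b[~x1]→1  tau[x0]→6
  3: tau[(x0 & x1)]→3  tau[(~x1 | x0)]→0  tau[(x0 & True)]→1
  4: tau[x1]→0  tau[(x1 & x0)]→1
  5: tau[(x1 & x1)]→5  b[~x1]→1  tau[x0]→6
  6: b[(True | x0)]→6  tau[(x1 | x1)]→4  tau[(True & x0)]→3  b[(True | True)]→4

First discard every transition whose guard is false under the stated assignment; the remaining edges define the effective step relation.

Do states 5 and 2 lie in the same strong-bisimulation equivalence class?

Compute ~ classes (split until stable):
  round 0: {{0,1,2,3,4,5,6}}
  round 1: {{0,2,3,4,5},{1},{6}}
  round 2: {{0},{1},{2,5},{3,4},{6}}
  round 3: {{0},{1},{2,5},{3},{4},{6}}
stable after 4 split(s): 6 block(s)
5∈{2,5}, 2∈{2,5}

Answer: BISIMILAR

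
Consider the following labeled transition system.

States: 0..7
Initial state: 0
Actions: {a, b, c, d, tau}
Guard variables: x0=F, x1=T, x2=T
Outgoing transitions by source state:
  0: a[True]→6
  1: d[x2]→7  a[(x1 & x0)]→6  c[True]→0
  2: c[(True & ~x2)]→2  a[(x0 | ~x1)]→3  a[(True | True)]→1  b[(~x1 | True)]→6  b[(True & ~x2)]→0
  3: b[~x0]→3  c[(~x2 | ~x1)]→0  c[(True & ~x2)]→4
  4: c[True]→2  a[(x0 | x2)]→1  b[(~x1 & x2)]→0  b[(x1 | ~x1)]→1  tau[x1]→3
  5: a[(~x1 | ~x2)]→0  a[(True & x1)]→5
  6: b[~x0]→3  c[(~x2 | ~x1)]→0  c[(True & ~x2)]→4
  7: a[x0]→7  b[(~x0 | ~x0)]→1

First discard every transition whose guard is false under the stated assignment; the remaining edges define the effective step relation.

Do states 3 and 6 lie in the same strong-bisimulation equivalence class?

Answer: BISIMILAR

Trace:
Refine partition for ~:
  π0 = {{0,1,2,3,4,5,6,7}}
  π1 = {{0,5},{1},{2},{3,6,7},{4}}
  π2 = {{0},{1},{2},{3,6},{4},{5},{7}}
stable after 3 split(s): 7 block(s)
class of 3: {3,6}; class of 6: {3,6}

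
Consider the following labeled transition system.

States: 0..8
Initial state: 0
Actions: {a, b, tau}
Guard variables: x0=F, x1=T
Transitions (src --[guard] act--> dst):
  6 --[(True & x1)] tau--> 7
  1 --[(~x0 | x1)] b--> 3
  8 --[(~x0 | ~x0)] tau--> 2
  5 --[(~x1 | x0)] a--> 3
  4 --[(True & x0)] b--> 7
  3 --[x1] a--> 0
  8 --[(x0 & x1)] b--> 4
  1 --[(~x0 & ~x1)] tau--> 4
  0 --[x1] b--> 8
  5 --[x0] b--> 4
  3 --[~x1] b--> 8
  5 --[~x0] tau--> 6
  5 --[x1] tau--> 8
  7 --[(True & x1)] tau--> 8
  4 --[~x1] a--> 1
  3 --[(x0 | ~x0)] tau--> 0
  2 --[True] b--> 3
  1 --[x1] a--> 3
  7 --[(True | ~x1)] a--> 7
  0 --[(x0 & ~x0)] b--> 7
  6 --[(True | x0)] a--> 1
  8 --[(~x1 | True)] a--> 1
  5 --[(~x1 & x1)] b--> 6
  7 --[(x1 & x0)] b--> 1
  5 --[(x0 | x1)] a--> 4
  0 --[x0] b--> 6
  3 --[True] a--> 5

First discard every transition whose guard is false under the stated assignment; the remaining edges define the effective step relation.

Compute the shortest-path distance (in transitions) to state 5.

Answer: 4

Analysis:
BFS to 5:
  depth 0: {0}
  depth 1: {8}
  depth 2: {1,2}
  depth 3: {3}
  depth 4: {5}
5 enters at depth 4; path b·a·a·a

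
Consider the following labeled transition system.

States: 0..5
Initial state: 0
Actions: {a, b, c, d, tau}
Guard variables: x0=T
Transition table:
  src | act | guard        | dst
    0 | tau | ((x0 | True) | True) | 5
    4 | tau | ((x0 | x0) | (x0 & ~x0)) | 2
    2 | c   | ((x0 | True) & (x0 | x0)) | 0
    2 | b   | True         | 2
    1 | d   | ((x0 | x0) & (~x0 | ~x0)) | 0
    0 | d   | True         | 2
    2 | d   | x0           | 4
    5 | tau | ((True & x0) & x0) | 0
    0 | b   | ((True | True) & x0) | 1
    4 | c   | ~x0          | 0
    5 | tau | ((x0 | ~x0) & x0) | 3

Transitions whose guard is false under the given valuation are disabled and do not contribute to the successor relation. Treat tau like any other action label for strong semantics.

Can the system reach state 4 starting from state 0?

After dropping false guards: 9 live edges.
L0 = {0}
L1 = {1,2,5}  now seen {0,1,2,5}
L2 = {3,4}  now seen {0,1,2,3,4,5}
R = {0,1,2,3,4,5}
Path to 4: d·d

Answer: REACHABLE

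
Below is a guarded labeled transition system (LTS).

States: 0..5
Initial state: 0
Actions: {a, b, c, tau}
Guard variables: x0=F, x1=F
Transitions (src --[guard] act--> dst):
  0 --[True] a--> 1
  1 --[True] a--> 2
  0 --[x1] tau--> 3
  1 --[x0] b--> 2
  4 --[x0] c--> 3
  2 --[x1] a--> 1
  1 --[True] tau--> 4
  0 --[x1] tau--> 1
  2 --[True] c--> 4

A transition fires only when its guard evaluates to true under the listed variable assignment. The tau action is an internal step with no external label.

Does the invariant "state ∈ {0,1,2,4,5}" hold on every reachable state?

Answer: INVARIANT HOLDS

Analysis:
Safe = {0,1,2,4,5}
R = {0,1,2,4}
  0: safe
  1: safe
  2: safe
  4: safe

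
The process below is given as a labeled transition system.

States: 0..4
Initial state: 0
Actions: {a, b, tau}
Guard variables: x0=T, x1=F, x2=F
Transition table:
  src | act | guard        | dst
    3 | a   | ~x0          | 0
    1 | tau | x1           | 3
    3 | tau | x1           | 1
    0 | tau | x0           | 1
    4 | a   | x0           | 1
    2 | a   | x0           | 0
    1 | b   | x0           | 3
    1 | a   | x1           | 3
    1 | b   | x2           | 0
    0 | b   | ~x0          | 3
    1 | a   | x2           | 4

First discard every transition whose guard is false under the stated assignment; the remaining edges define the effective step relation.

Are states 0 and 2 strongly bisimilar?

Refine partition for ~:
  round 0: {{0,1,2,3,4}}
  round 1: {{0},{1},{2,4},{3}}
  round 2: {{0},{1},{2},{3},{4}}
stable after 3 split(s): 5 block(s)
[0]={0}  [2]={2}

Answer: NOT BISIMILAR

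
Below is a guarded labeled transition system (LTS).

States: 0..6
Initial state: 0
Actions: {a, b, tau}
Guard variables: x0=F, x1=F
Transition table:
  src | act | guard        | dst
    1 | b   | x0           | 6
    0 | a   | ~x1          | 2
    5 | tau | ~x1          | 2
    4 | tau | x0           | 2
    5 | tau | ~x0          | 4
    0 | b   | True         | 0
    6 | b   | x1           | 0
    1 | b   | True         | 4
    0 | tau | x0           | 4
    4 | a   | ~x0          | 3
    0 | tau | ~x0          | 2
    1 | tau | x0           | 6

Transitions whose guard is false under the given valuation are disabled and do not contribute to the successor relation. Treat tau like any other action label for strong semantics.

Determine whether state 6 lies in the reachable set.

Guard filter leaves 7 enabled edge(s).
Layer 0: {0}
Layer 1: {2}  cumulative {0,2}
R = {0,2}

Answer: UNREACHABLE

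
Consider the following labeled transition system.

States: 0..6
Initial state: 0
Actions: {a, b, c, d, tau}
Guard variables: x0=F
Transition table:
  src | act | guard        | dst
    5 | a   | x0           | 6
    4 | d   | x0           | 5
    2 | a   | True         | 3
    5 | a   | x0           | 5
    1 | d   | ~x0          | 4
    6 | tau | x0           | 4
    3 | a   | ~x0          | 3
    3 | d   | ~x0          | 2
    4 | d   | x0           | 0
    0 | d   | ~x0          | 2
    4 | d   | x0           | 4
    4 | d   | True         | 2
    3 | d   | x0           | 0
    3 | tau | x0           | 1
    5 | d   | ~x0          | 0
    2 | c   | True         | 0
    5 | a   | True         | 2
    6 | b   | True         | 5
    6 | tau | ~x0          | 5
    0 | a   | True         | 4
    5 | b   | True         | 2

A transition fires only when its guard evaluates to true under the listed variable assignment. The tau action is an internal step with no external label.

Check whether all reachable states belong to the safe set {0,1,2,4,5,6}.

Inv-set: {0,1,2,4,5,6}
R = {0,2,3,4}
  0: ok
  2: ok
  3: outside
  4: ok
witness against invariant: d·a → 3

Answer: INVARIANT VIOLATED at state 3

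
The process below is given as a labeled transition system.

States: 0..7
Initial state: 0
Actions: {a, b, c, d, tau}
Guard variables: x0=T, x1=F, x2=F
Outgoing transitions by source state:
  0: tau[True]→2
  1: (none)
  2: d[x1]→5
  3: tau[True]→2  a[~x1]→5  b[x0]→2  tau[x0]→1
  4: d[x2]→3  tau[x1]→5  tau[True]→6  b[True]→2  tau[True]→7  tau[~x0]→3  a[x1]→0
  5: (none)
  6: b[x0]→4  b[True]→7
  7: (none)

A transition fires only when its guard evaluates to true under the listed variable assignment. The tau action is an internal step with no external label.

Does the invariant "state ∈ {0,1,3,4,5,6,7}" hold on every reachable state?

Safe = {0,1,3,4,5,6,7}
Reach set: {0,2}
  0: ✓
  2: outside
witness against invariant: tau → 2

Answer: INVARIANT VIOLATED at state 2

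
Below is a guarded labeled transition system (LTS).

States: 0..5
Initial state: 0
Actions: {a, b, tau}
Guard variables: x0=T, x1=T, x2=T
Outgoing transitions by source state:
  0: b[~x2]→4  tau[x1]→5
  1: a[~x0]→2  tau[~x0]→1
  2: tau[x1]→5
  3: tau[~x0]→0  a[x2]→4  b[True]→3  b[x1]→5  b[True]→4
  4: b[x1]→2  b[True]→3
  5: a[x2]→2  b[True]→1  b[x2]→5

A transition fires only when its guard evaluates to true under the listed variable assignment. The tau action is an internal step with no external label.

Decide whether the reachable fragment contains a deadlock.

R = {0,1,2,5}
  0: tau→5  [1 out]
  1: ∅  [deadlock]
  2: tau→5  [1 out]
  5: a→2  b→1  b→5  [3 out]
witness 1: tau·b

Answer: DEADLOCK at state 1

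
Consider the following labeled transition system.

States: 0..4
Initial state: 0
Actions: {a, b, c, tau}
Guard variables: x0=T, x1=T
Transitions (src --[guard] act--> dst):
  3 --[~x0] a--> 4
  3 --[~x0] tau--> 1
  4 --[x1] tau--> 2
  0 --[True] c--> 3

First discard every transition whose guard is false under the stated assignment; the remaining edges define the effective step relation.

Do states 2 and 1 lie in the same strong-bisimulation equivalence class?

Answer: BISIMILAR

Trace:
Compute ~ classes (split until stable):
  round 0: {{0,1,2,3,4}}
  round 1: {{0},{1,2,3},{4}}
3 equivalence class(es) (converged in 2)
2∈{1,2,3}, 1∈{1,2,3}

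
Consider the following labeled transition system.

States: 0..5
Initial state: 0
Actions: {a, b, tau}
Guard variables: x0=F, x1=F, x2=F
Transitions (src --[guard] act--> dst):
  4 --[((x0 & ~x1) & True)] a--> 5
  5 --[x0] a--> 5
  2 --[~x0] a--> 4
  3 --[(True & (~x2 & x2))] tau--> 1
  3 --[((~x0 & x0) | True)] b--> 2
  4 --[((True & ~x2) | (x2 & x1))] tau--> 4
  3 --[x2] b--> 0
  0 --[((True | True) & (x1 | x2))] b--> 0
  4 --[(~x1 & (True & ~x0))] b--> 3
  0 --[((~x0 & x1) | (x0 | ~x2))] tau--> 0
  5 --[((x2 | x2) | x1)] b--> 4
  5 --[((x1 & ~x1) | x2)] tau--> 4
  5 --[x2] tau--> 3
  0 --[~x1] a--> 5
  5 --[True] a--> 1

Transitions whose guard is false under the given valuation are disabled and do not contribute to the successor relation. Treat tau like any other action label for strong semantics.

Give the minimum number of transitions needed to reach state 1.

Answer: 2

Trace:
Breadth-first toward 1:
  L0 = {0}
  L1 = {5}
  L2 = {1}
first hit 1 at d=2 via a·a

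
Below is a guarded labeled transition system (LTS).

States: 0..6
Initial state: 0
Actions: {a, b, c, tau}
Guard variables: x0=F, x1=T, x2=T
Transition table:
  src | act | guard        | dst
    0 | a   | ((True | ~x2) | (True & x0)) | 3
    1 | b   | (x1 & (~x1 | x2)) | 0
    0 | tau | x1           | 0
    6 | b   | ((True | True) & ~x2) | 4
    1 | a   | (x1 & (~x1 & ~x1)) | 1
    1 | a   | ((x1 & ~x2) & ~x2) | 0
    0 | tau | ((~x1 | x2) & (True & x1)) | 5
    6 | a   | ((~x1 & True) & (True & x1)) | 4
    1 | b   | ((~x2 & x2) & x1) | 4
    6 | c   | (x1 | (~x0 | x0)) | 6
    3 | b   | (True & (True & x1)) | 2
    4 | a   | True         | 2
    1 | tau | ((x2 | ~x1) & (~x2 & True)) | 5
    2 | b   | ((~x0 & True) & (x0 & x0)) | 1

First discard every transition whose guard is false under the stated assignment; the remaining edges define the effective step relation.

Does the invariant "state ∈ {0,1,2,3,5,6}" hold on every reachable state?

Allowed set {0,1,2,3,5,6}
R = {0,2,3,5}
  0: safe
  2: safe
  3: safe
  5: safe

Answer: INVARIANT HOLDS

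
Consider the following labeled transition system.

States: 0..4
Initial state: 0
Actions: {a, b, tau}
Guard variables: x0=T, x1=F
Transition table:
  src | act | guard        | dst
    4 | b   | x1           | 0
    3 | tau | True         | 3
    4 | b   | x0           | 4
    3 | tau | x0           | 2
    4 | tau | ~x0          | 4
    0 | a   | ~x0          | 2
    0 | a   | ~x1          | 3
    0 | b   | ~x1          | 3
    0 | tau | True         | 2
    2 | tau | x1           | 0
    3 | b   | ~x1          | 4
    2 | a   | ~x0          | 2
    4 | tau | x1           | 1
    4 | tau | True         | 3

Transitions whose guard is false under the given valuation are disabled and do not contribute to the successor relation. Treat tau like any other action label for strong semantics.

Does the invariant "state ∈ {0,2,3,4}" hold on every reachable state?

Answer: INVARIANT HOLDS

Working:
Allowed set {0,2,3,4}
Reach set: {0,2,3,4}
  0: ✓
  2: ✓
  3: ✓
  4: ✓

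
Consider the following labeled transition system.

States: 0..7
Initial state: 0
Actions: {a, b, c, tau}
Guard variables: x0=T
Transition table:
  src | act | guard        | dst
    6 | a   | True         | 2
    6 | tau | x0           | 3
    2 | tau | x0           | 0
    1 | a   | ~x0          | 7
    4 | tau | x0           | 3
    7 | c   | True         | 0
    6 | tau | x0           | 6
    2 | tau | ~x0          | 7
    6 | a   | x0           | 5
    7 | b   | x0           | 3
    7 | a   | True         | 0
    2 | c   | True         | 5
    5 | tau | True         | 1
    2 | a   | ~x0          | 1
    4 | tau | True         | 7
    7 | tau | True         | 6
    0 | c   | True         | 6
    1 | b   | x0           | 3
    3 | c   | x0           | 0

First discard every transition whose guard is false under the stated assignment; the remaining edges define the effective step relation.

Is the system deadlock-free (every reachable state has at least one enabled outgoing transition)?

Reachable = {0,1,2,3,5,6}
  0: c→6  [deg 1]
  1: b→3  [deg 1]
  2: c→5  tau→0  [deg 2]
  3: c→0  [deg 1]
  5: tau→1  [deg 1]
  6: a→2  a→5  tau→3  tau→6  [deg 4]

Answer: DEADLOCK-FREE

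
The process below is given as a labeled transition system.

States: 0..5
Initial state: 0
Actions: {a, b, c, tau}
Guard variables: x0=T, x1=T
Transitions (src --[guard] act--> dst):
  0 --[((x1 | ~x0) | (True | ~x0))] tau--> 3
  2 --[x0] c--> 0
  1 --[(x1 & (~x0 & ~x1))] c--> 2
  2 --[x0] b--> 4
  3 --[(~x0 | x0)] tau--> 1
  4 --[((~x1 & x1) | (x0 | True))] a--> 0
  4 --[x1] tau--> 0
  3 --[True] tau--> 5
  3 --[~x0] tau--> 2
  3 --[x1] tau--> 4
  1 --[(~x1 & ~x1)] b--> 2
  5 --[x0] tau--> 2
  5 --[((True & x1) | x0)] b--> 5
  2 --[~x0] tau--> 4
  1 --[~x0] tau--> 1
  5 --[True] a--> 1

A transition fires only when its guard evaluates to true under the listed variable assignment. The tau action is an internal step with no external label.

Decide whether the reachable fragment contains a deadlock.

R = {0,1,2,3,4,5}
  0: tau→3  [deg 1]
  1: ∅  [no exit]
  2: b→4  c→0  [deg 2]
  3: tau→1  tau→4  tau→5  [deg 3]
  4: a→0  tau→0  [deg 2]
  5: a→1  b→5  tau→2  [deg 3]
Path to 1: tau·tau

Answer: DEADLOCK at state 1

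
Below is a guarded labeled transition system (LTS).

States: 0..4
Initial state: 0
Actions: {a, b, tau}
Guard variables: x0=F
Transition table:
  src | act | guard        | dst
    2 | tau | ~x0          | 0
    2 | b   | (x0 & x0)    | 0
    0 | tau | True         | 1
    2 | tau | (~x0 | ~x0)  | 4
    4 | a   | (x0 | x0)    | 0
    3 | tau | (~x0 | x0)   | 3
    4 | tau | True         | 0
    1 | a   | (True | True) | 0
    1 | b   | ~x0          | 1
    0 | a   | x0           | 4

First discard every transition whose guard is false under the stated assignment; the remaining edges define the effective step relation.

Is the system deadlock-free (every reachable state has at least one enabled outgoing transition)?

Reach set: {0,1}
  0: tau→1  [deg 1]
  1: a→0  b→1  [deg 2]

Answer: DEADLOCK-FREE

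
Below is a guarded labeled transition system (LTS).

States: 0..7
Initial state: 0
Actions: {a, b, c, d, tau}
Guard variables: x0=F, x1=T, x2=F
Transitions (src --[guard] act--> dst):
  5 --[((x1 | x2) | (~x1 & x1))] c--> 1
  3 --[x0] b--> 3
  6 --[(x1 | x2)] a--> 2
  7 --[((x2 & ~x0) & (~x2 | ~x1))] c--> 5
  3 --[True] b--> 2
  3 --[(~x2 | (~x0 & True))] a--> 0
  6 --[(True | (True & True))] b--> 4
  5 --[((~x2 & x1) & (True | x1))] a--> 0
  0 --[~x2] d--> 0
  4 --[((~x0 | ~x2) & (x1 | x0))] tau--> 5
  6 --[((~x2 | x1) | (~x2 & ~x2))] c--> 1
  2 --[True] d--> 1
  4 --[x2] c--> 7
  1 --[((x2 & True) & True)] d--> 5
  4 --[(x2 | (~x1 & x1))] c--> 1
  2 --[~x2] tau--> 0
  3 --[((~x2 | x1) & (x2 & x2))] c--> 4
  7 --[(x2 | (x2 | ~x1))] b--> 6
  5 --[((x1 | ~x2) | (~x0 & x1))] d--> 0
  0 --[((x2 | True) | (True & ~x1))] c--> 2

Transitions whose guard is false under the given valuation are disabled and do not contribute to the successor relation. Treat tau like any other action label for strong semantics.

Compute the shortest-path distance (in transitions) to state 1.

Answer: 2

Trace:
Breadth-first toward 1:
  Layer 0: {0}
  Layer 1: {2}
  Layer 2: {1}
1 enters at depth 2; path c·d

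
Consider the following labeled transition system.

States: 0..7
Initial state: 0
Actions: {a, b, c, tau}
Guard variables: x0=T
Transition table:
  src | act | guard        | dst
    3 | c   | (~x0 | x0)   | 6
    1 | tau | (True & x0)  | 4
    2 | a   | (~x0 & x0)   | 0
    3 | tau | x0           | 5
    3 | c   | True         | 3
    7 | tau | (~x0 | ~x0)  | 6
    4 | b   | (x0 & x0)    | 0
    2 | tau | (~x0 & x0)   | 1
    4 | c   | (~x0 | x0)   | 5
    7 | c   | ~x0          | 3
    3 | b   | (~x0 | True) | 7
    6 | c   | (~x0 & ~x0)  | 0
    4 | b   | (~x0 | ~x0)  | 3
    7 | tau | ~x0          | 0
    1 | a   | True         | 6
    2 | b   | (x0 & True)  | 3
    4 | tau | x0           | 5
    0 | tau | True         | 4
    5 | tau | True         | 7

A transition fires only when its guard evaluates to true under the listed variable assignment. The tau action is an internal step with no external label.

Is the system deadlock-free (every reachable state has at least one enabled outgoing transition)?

Answer: DEADLOCK at state 7

Analysis:
R = {0,4,5,7}
  0: tau→4  [deg 1]
  4: b→0  c→5  tau→5  [deg 3]
  5: tau→7  [deg 1]
  7: ∅  [no exit]
Path to 7: tau·c·tau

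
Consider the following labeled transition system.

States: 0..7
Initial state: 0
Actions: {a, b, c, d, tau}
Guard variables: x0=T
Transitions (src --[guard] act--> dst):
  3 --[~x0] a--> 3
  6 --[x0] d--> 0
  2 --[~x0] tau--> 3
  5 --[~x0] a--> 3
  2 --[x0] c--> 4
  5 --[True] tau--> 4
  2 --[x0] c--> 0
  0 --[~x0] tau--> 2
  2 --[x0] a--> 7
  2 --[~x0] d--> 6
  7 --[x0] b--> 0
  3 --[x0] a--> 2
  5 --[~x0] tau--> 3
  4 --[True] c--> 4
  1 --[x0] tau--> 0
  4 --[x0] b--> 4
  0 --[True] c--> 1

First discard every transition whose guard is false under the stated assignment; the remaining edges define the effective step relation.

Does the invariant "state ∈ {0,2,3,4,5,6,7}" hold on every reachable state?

Allowed set {0,2,3,4,5,6,7}
Reach set: {0,1}
  0: ok
  1: ✗ unsafe
counterexample path to 1: c

Answer: INVARIANT VIOLATED at state 1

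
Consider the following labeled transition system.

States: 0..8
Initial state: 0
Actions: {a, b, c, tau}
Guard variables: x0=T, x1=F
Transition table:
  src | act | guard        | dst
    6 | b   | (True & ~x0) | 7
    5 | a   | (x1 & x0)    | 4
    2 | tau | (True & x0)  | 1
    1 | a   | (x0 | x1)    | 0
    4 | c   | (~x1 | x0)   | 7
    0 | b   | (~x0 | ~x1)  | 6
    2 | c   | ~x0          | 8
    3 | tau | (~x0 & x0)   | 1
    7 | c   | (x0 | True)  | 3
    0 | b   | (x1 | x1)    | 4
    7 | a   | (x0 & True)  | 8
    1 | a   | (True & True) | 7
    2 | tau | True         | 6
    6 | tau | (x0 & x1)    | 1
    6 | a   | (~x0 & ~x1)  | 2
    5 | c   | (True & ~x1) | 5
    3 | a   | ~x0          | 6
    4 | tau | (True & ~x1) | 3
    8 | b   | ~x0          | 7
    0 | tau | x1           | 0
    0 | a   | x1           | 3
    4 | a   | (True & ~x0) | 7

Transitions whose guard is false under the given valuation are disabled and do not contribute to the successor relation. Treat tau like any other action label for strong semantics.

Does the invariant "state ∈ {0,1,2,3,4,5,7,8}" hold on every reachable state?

Allowed set {0,1,2,3,4,5,7,8}
Reach set: {0,6}
  0: ✓
  6: ✗ unsafe
counterexample path to 6: b

Answer: INVARIANT VIOLATED at state 6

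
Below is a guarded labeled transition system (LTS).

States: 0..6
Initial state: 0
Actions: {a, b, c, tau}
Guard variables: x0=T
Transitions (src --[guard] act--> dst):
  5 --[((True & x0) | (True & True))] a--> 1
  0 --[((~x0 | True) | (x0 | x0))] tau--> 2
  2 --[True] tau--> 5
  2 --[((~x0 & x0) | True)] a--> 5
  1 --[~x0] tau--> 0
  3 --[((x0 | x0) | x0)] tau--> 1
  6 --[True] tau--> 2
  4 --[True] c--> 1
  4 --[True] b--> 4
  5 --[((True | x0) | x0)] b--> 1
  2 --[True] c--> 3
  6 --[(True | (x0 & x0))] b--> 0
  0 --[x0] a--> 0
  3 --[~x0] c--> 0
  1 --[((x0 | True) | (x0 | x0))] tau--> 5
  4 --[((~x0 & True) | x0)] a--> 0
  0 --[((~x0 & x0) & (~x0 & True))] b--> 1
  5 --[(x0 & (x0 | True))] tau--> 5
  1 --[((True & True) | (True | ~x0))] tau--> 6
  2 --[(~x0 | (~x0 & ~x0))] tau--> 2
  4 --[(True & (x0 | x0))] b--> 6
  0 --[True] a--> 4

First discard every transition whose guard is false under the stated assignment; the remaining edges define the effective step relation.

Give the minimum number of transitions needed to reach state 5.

BFS to 5:
  Layer 0: {0}
  Layer 1: {2,4}
  Layer 2: {1,3,5,6}
5 enters at depth 2; path tau·a

Answer: 2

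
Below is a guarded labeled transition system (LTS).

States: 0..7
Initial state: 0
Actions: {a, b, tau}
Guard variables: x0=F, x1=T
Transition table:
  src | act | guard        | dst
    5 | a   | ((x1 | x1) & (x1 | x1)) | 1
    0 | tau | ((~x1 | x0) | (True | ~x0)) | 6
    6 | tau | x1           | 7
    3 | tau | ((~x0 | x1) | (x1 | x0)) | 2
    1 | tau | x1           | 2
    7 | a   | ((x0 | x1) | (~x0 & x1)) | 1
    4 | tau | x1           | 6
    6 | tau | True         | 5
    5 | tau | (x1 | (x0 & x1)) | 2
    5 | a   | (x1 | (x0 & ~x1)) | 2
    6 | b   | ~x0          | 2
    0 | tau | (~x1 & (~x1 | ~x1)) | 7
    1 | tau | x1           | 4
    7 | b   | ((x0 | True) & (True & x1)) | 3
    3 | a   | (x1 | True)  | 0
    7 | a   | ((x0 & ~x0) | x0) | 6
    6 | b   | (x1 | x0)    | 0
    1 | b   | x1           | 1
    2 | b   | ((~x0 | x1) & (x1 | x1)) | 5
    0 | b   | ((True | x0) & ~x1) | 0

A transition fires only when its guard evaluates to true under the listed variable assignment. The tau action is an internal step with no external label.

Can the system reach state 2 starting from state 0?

Answer: REACHABLE

Analysis:
After dropping false guards: 17 live edges.
Layer 0: {0}
Layer 1: {6}  cumulative {0,6}
Layer 2: {2,5,7}  cumulative {0,2,5,6,7}
Layer 3: {1,3}  cumulative {0,1,2,3,5,6,7}
Layer 4: {4}  cumulative {0,1,2,3,4,5,6,7}
R = {0,1,2,3,4,5,6,7}
Path to 2: tau·b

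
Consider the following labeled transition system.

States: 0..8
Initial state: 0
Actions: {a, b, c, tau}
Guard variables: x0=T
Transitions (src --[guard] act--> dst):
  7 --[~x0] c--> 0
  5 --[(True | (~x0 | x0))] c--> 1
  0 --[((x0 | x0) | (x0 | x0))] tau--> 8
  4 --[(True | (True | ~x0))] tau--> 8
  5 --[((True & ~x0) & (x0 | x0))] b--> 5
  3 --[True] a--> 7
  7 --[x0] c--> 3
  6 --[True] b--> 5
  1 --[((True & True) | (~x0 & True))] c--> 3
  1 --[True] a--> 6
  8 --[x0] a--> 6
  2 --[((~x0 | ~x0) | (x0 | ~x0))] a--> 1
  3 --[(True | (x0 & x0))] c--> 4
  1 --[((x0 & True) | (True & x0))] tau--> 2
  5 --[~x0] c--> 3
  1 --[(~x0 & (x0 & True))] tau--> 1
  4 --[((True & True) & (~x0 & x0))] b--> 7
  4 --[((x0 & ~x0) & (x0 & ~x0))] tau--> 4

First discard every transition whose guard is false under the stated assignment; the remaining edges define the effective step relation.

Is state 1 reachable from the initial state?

After dropping false guards: 12 live edges.
depth 0: {0}
depth 1: {8}  total {0,8}
depth 2: {6}  total {0,6,8}
depth 3: {5}  total {0,5,6,8}
depth 4: {1}  total {0,1,5,6,8}
depth 5: {2,3}  total {0,1,2,3,5,6,8}
depth 6: {4,7}  total {0,1,2,3,4,5,6,7,8}
Reachable = {0,1,2,3,4,5,6,7,8}
trace reaching 1: tau·a·b·c

Answer: REACHABLE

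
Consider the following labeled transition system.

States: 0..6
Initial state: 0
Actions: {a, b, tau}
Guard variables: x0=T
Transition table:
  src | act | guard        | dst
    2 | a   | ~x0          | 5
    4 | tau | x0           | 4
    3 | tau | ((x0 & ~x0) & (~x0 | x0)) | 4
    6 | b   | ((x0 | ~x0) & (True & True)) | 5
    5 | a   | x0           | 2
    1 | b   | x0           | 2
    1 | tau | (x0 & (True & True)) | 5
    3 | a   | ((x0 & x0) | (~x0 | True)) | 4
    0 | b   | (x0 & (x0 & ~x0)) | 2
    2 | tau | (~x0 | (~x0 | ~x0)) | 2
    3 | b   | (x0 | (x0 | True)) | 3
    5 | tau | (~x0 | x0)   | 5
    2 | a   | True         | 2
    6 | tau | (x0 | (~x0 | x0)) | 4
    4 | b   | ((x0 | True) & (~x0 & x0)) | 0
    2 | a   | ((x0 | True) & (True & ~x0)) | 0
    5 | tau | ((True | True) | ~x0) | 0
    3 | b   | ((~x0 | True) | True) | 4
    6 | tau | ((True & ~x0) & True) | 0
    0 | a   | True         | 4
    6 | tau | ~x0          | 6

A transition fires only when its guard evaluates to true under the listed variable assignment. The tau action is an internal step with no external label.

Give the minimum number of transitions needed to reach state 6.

Layered search for 6:
  L0 = {0}
  L1 = {4}
6 never appears.

Answer: UNREACHABLE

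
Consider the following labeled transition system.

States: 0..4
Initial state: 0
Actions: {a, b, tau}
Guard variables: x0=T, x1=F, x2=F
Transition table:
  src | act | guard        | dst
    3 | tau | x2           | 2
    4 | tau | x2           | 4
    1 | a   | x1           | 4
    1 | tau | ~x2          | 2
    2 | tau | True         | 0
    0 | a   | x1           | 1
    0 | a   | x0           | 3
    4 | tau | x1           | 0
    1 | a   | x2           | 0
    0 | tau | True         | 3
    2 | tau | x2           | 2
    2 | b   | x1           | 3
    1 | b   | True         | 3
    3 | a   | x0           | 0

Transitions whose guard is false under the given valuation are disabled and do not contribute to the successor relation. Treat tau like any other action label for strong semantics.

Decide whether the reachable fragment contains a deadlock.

Answer: DEADLOCK-FREE

Analysis:
Reachable = {0,3}
  0: a→3  tau→3  [2 out]
  3: a→0  [1 out]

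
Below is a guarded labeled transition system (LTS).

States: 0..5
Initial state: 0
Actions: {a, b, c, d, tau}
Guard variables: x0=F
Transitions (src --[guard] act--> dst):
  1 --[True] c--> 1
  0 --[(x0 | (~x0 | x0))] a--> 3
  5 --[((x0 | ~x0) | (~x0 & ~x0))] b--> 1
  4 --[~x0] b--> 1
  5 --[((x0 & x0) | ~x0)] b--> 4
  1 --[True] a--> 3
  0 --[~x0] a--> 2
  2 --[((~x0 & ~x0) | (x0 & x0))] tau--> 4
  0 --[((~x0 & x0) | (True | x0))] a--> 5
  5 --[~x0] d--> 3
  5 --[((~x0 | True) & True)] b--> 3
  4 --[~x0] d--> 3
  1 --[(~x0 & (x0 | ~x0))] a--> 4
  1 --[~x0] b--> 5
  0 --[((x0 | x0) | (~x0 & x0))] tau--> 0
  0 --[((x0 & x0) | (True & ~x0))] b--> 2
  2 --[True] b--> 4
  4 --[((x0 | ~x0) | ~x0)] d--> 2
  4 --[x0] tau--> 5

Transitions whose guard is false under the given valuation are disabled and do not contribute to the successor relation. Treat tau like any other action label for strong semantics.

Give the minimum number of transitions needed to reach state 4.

Answer: 2

Working:
Breadth-first toward 4:
  Layer 0: {0}
  Layer 1: {2,3,5}
  Layer 2: {1,4}
first hit 4 at d=2 via a·b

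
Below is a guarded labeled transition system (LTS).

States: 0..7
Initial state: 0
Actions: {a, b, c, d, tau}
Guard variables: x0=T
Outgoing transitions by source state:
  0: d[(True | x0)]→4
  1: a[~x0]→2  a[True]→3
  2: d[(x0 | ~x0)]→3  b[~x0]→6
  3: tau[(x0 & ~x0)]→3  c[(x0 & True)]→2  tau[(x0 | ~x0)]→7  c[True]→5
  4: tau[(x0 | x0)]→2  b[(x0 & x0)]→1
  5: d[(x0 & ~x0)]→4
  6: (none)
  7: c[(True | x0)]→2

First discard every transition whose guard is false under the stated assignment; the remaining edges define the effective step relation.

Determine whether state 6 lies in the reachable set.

9 transition(s) survive guard evaluation.
depth 0: {0}
depth 1: {4}  cumulative {0,4}
depth 2: {1,2}  cumulative {0,1,2,4}
depth 3: {3}  cumulative {0,1,2,3,4}
depth 4: {5,7}  cumulative {0,1,2,3,4,5,7}
Reach set: {0,1,2,3,4,5,7}

Answer: UNREACHABLE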